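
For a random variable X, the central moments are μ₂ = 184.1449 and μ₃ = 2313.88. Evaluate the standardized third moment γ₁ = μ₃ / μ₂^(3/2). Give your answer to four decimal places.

0.9260

σ = √μ₂ = √184.1449 = 13.57000
σ³ = μ₂^(3/2) = 2498.84629
γ₁ = μ₃/σ³ = 2313.88 / 2498.84629 ≈ 0.9260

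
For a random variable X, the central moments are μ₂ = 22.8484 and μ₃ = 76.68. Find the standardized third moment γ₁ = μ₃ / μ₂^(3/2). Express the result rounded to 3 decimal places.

σ = √μ₂ = √22.8484 = 4.78000
σ³ = μ₂^(3/2) = 109.21535
γ₁ = μ₃/σ³ = 76.68 / 109.21535 ≈ 0.702

0.702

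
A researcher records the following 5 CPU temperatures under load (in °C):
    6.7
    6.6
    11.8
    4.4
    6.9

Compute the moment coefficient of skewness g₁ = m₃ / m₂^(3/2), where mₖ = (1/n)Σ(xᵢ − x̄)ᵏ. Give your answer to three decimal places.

x̄ = (6.7 + 6.6 + 11.8 + 4.4 + 6.9) / 5 = 7.2800
deviations (xᵢ − x̄): -0.5800, -0.6800, 4.5200, -2.8800, -0.3800
Σ(xᵢ − x̄)² = 29.6680 ⇒ m₂ = 29.6680/5 = 5.93360
Σ(xᵢ − x̄)³ = 67.8931 ⇒ m₃ = 67.8931/5 = 13.57862
m₂^(3/2) = 5.93360^(1.5) = 14.45365
g₁ = m₃ / m₂^(3/2) = 13.57862 / 14.45365 ≈ 0.939

0.939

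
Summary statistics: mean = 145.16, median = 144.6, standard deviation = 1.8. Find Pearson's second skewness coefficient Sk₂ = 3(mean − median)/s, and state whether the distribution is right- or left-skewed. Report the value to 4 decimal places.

0.9333, right-skewed

Sk₂ = 3(145.16 − 144.6) / 1.8 = 3 × 0.5600 / 1.8
    = 1.6800 / 1.8 ≈ 0.9333
Sk₂ > 0 ⇒ mean > median ⇒ right-skewed (positive skew).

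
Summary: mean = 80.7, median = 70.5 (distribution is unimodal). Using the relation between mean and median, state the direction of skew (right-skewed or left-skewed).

mean − median = 80.7 − 70.5 = 10.2
mean > median ⇒ the longer tail is on the right ⇒ right-skewed (positively skewed).

right-skewed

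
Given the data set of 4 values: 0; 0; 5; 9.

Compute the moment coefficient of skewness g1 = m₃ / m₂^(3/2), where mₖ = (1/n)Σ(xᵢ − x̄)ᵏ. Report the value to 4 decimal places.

x̄ = (0 + 0 + 5 + 9) / 4 = 3.5000
deviations (xᵢ − x̄): -3.5000, -3.5000, 1.5000, 5.5000
Σ(xᵢ − x̄)² = 57.0000 ⇒ m₂ = 57.0000/4 = 14.25000
Σ(xᵢ − x̄)³ = 84.0000 ⇒ m₃ = 84.0000/4 = 21.00000
m₂^(3/2) = 14.25000^(1.5) = 53.79257
g1 = m₃ / m₂^(3/2) = 21.00000 / 53.79257 ≈ 0.3904

0.3904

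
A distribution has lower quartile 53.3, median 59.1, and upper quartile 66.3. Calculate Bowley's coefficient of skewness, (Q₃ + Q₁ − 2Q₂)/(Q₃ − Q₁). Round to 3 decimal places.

numerator: Q₃ + Q₁ − 2Q₂ = 66.3 + 53.3 − 2×59.1 = 1.4000
denominator: Q₃ − Q₁ = 66.3 − 53.3 = 13.0000
Bowley skewness = 1.4000 / 13.0000 ≈ 0.108

0.108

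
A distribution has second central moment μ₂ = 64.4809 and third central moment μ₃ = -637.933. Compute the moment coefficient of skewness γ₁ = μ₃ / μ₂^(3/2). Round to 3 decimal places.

σ = √μ₂ = √64.4809 = 8.03000
σ³ = μ₂^(3/2) = 517.78163
γ₁ = μ₃/σ³ = -637.933 / 517.78163 ≈ -1.232

-1.232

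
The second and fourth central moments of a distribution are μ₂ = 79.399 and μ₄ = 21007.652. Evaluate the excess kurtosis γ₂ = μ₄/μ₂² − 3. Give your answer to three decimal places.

0.332

μ₂² = 79.399² = 6304.20120
μ₄/μ₂² = 21007.652 / 6304.20120 = 3.33233
γ₂ = 3.33233 − 3 ≈ 0.332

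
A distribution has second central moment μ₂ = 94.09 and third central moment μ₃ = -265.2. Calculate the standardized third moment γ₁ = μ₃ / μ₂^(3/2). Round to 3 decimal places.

σ = √μ₂ = √94.09 = 9.70000
σ³ = μ₂^(3/2) = 912.67300
γ₁ = μ₃/σ³ = -265.2 / 912.67300 ≈ -0.291

-0.291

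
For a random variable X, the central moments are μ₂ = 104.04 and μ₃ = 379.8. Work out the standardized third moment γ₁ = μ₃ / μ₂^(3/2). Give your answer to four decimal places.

σ = √μ₂ = √104.04 = 10.20000
σ³ = μ₂^(3/2) = 1061.20800
γ₁ = μ₃/σ³ = 379.8 / 1061.20800 ≈ 0.3579

0.3579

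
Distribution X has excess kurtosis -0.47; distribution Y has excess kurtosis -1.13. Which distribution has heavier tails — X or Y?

X

Higher excess kurtosis ⇒ heavier tails relative to the normal distribution.
-0.47 vs -1.13: the larger is -0.47, so X has heavier tails.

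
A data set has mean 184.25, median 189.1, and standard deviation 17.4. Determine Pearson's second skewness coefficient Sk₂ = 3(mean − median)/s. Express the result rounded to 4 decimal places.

Sk₂ = 3(184.25 − 189.1) / 17.4 = 3 × -4.8500 / 17.4
    = -14.5500 / 17.4 ≈ -0.8362

-0.8362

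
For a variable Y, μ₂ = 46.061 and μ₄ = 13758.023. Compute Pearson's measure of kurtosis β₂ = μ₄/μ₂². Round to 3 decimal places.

μ₂² = 46.061² = 2121.61572
μ₄/μ₂² = 13758.023 / 2121.61572 = 6.48469
β₂ ≈ 6.485

6.485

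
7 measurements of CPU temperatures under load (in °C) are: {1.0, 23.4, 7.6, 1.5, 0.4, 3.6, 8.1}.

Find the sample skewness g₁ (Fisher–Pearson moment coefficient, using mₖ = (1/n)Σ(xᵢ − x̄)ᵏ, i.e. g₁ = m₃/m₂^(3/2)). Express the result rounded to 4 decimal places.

1.4664

x̄ = (1.0 + 23.4 + 7.6 + 1.5 + 0.4 + 3.6 + 8.1) / 7 = 6.5143
deviations (xᵢ − x̄): -5.5143, 16.8857, 1.0857, -5.0143, -6.1143, -2.9143, 1.5857
Σ(xᵢ − x̄)² = 390.2486 ⇒ m₂ = 390.2486/7 = 55.74980
Σ(xᵢ − x̄)³ = 4272.7660 ⇒ m₃ = 4272.7660/7 = 610.39515
m₂^(3/2) = 55.74980^(1.5) = 416.26023
g₁ = m₃ / m₂^(3/2) = 610.39515 / 416.26023 ≈ 1.4664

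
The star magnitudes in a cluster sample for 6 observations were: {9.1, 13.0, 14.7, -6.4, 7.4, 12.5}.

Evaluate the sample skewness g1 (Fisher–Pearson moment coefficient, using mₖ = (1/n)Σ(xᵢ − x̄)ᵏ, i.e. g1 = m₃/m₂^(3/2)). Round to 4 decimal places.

-1.3373

x̄ = (9.1 + 13.0 + 14.7 - 6.4 + 7.4 + 12.5) / 6 = 8.3833
deviations (xᵢ − x̄): 0.7167, 4.6167, 6.3167, -14.7833, -0.9833, 4.1167
Σ(xᵢ − x̄)² = 298.1883 ⇒ m₂ = 298.1883/6 = 49.69806
Σ(xᵢ − x̄)³ = -2811.2356 ⇒ m₃ = -2811.2356/6 = -468.53926
m₂^(3/2) = 49.69806^(1.5) = 350.35563
g1 = m₃ / m₂^(3/2) = -468.53926 / 350.35563 ≈ -1.3373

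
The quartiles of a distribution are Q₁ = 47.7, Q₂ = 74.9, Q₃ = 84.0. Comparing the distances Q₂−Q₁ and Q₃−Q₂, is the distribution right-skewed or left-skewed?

Q₂ − Q₁ = 27.2;  Q₃ − Q₂ = 9.1
Q₂ − Q₁ > Q₃ − Q₂ ⇒ the lower half is more spread out ⇒ left-skewed.

left-skewed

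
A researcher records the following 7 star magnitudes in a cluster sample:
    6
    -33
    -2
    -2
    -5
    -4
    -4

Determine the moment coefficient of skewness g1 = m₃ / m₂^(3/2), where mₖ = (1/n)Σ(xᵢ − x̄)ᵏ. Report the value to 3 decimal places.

-1.632

x̄ = (6 - 33 - 2 - 2 - 5 - 4 - 4) / 7 = -6.2857
deviations (xᵢ − x̄): 12.2857, -26.7143, 4.2857, 4.2857, 1.2857, 2.2857, 2.2857
Σ(xᵢ − x̄)² = 913.4286 ⇒ m₂ = 913.4286/7 = 130.48980
Σ(xᵢ − x̄)³ = -17026.8980 ⇒ m₃ = -17026.8980/7 = -2432.41399
m₂^(3/2) = 130.48980^(1.5) = 1490.61274
g1 = m₃ / m₂^(3/2) = -2432.41399 / 1490.61274 ≈ -1.632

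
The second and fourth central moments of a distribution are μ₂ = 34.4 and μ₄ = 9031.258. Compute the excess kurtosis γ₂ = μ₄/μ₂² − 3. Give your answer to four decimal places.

μ₂² = 34.4² = 1183.36000
μ₄/μ₂² = 9031.258 / 1183.36000 = 7.63188
γ₂ = 7.63188 − 3 ≈ 4.6319

4.6319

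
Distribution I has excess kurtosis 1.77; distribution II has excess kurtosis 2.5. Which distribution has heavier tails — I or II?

Higher excess kurtosis ⇒ heavier tails relative to the normal distribution.
1.77 vs 2.5: the larger is 2.5, so II has heavier tails.

II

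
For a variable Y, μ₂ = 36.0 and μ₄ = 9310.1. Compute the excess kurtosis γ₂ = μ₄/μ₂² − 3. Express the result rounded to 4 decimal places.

μ₂² = 36.0² = 1296.00000
μ₄/μ₂² = 9310.1 / 1296.00000 = 7.18372
γ₂ = 7.18372 − 3 ≈ 4.1837

4.1837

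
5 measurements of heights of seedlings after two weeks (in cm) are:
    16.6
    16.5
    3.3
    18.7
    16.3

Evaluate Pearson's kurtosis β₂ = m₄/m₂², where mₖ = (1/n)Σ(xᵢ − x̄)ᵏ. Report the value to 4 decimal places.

3.1396

x̄ = 14.2800
Σ(xᵢ − x̄)² = 154.4880 ⇒ m₂ = 30.89760
Σ(xᵢ − x̄)⁴ = 14986.3900 ⇒ m₄ = 2997.27800
m₂² = 954.66169
β₂ = m₄/m₂² = 2997.27800 / 954.66169 ≈ 3.1396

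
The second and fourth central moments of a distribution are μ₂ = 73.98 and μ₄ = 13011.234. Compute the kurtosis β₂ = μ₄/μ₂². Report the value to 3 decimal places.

μ₂² = 73.98² = 5473.04040
μ₄/μ₂² = 13011.234 / 5473.04040 = 2.37733
β₂ ≈ 2.377

2.377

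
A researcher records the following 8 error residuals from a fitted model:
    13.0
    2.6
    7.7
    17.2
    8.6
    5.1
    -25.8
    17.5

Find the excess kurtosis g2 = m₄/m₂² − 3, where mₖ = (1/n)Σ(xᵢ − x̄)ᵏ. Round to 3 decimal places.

1.587

x̄ = 5.7375
Σ(xᵢ − x̄)² = 1339.3988 ⇒ m₂ = 167.42484
Σ(xᵢ − x̄)⁴ = 1028623.3231 ⇒ m₄ = 128577.91538
m₂² = 28031.07830
g2 = m₄/m₂² − 3 = 4.58698 − 3 ≈ 1.587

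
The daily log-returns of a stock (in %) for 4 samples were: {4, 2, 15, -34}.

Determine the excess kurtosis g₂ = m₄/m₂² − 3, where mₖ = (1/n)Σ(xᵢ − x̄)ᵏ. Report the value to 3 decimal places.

-0.815

x̄ = -3.2500
Σ(xᵢ − x̄)² = 1358.7500 ⇒ m₂ = 339.68750
Σ(xᵢ − x̄)⁴ = 1008541.5781 ⇒ m₄ = 252135.39453
m₂² = 115387.59766
g₂ = m₄/m₂² − 3 = 2.18512 − 3 ≈ -0.815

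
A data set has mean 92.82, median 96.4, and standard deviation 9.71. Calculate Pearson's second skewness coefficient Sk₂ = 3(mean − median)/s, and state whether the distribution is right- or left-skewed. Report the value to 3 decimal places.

Sk₂ = 3(92.82 − 96.4) / 9.71 = 3 × -3.5800 / 9.71
    = -10.7400 / 9.71 ≈ -1.106
Sk₂ < 0 ⇒ mean < median ⇒ left-skewed (negative skew).

-1.106, left-skewed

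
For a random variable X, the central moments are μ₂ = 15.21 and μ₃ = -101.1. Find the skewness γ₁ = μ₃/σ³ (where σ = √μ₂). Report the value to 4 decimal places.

-1.7043

σ = √μ₂ = √15.21 = 3.90000
σ³ = μ₂^(3/2) = 59.31900
γ₁ = μ₃/σ³ = -101.1 / 59.31900 ≈ -1.7043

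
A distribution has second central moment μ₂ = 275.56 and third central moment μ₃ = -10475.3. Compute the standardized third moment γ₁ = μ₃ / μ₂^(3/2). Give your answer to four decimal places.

σ = √μ₂ = √275.56 = 16.60000
σ³ = μ₂^(3/2) = 4574.29600
γ₁ = μ₃/σ³ = -10475.3 / 4574.29600 ≈ -2.2900

-2.2900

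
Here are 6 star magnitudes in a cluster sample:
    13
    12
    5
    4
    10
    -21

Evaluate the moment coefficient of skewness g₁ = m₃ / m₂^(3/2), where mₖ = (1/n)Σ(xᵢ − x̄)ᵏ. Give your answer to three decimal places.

-1.471

x̄ = (13 + 12 + 5 + 4 + 10 - 21) / 6 = 3.8333
deviations (xᵢ − x̄): 9.1667, 8.1667, 1.1667, 0.1667, 6.1667, -24.8333
Σ(xᵢ − x̄)² = 806.8333 ⇒ m₂ = 806.8333/6 = 134.47222
Σ(xᵢ − x̄)³ = -13763.5556 ⇒ m₃ = -13763.5556/6 = -2293.92593
m₂^(3/2) = 134.47222^(1.5) = 1559.36892
g₁ = m₃ / m₂^(3/2) = -2293.92593 / 1559.36892 ≈ -1.471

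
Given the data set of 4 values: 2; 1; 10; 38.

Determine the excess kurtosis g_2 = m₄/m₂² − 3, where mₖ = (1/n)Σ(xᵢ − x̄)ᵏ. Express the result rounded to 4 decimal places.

x̄ = 12.7500
Σ(xᵢ − x̄)² = 898.7500 ⇒ m₂ = 224.68750
Σ(xᵢ − x̄)⁴ = 438959.0781 ⇒ m₄ = 109739.76953
m₂² = 50484.47266
g_2 = m₄/m₂² − 3 = 2.17373 − 3 ≈ -0.8263

-0.8263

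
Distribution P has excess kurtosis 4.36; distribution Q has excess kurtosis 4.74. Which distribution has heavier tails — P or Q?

Higher excess kurtosis ⇒ heavier tails relative to the normal distribution.
4.36 vs 4.74: the larger is 4.74, so Q has heavier tails.

Q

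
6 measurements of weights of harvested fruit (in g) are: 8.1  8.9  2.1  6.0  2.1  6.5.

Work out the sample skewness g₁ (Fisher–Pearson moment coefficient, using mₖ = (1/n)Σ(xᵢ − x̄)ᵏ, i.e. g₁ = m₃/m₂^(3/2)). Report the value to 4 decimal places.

-0.3129

x̄ = (8.1 + 8.9 + 2.1 + 6.0 + 2.1 + 6.5) / 6 = 5.6167
deviations (xᵢ − x̄): 2.4833, 3.2833, -3.5167, 0.3833, -3.5167, 0.8833
Σ(xᵢ − x̄)² = 42.6083 ⇒ m₂ = 42.6083/6 = 7.10139
Σ(xᵢ − x̄)³ = -35.5254 ⇒ m₃ = -35.5254/6 = -5.92091
m₂^(3/2) = 7.10139^(1.5) = 18.92409
g₁ = m₃ / m₂^(3/2) = -5.92091 / 18.92409 ≈ -0.3129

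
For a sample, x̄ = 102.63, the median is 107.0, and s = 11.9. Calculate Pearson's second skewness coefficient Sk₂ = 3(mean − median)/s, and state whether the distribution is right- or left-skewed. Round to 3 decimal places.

Sk₂ = 3(102.63 − 107.0) / 11.9 = 3 × -4.3700 / 11.9
    = -13.1100 / 11.9 ≈ -1.102
Sk₂ < 0 ⇒ mean < median ⇒ left-skewed (negative skew).

-1.102, left-skewed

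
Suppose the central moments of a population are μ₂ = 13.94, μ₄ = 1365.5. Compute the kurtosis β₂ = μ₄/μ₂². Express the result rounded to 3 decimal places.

7.027

μ₂² = 13.94² = 194.32360
μ₄/μ₂² = 1365.5 / 194.32360 = 7.02694
β₂ ≈ 7.027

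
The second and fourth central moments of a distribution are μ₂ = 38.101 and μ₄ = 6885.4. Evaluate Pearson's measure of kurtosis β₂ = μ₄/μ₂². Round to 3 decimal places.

4.743

μ₂² = 38.101² = 1451.68620
μ₄/μ₂² = 6885.4 / 1451.68620 = 4.74304
β₂ ≈ 4.743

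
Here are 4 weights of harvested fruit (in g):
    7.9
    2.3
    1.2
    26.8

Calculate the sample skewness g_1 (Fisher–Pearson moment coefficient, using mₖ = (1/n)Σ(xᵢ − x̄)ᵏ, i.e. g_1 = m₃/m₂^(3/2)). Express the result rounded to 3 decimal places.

0.959

x̄ = (7.9 + 2.3 + 1.2 + 26.8) / 4 = 9.5500
deviations (xᵢ − x̄): -1.6500, -7.2500, -8.3500, 17.2500
Σ(xᵢ − x̄)² = 422.5700 ⇒ m₂ = 422.5700/4 = 105.64250
Σ(xᵢ − x̄)³ = 4165.2000 ⇒ m₃ = 4165.2000/4 = 1041.30000
m₂^(3/2) = 105.64250^(1.5) = 1085.82042
g_1 = m₃ / m₂^(3/2) = 1041.30000 / 1085.82042 ≈ 0.959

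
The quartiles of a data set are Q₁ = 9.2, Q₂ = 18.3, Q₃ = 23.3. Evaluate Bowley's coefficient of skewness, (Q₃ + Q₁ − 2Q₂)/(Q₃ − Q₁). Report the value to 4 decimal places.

-0.2908

numerator: Q₃ + Q₁ − 2Q₂ = 23.3 + 9.2 − 2×18.3 = -4.1000
denominator: Q₃ − Q₁ = 23.3 − 9.2 = 14.1000
Bowley skewness = -4.1000 / 14.1000 ≈ -0.2908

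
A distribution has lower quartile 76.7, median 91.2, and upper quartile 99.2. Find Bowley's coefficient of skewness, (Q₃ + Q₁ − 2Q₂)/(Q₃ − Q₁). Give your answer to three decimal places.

-0.289

numerator: Q₃ + Q₁ − 2Q₂ = 99.2 + 76.7 − 2×91.2 = -6.5000
denominator: Q₃ − Q₁ = 99.2 − 76.7 = 22.5000
Bowley skewness = -6.5000 / 22.5000 ≈ -0.289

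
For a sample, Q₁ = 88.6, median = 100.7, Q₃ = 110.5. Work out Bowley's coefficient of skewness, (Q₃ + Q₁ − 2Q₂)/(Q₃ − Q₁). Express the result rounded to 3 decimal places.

numerator: Q₃ + Q₁ − 2Q₂ = 110.5 + 88.6 − 2×100.7 = -2.3000
denominator: Q₃ − Q₁ = 110.5 − 88.6 = 21.9000
Bowley skewness = -2.3000 / 21.9000 ≈ -0.105

-0.105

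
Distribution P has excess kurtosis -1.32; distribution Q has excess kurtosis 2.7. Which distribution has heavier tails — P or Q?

Q

Higher excess kurtosis ⇒ heavier tails relative to the normal distribution.
-1.32 vs 2.7: the larger is 2.7, so Q has heavier tails. (Q is leptokurtic — heavier-than-normal tails; the other is platykurtic.)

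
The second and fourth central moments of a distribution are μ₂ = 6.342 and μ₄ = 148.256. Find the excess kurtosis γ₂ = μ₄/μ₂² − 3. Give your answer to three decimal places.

μ₂² = 6.342² = 40.22096
μ₄/μ₂² = 148.256 / 40.22096 = 3.68604
γ₂ = 3.68604 − 3 ≈ 0.686

0.686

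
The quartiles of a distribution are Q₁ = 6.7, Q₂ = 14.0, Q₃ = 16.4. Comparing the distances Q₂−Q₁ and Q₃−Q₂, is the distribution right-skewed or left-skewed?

Q₂ − Q₁ = 7.3;  Q₃ − Q₂ = 2.4
Q₂ − Q₁ > Q₃ − Q₂ ⇒ the lower half is more spread out ⇒ left-skewed.

left-skewed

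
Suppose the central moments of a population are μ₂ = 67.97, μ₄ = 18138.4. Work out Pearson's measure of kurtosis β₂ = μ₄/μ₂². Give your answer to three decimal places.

μ₂² = 67.97² = 4619.92090
μ₄/μ₂² = 18138.4 / 4619.92090 = 3.92613
β₂ ≈ 3.926

3.926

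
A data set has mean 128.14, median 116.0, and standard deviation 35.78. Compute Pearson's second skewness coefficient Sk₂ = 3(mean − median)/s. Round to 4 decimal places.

Sk₂ = 3(128.14 − 116.0) / 35.78 = 3 × 12.1400 / 35.78
    = 36.4200 / 35.78 ≈ 1.0179

1.0179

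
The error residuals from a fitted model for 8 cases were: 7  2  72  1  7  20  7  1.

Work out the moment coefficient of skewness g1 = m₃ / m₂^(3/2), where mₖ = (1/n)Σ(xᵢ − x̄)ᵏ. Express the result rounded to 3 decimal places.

x̄ = (7 + 2 + 72 + 1 + 7 + 20 + 7 + 1) / 8 = 14.6250
deviations (xᵢ − x̄): -7.6250, -12.6250, 57.3750, -13.6250, -7.6250, 5.3750, -7.6250, -13.6250
Σ(xᵢ − x̄)² = 4025.8750 ⇒ m₂ = 4025.8750/8 = 503.23438
Σ(xᵢ − x̄)³ = 180626.5313 ⇒ m₃ = 180626.5313/8 = 22578.31641
m₂^(3/2) = 503.23438^(1.5) = 11288.99937
g1 = m₃ / m₂^(3/2) = 22578.31641 / 11288.99937 ≈ 2.000

2.000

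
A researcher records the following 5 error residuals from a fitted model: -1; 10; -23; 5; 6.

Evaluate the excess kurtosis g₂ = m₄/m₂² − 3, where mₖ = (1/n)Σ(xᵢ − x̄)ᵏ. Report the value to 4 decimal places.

-0.1866

x̄ = -0.6000
Σ(xᵢ − x̄)² = 689.2000 ⇒ m₂ = 137.84000
Σ(xᵢ − x̄)⁴ = 267268.8160 ⇒ m₄ = 53453.76320
m₂² = 18999.86560
g₂ = m₄/m₂² − 3 = 2.81338 − 3 ≈ -0.1866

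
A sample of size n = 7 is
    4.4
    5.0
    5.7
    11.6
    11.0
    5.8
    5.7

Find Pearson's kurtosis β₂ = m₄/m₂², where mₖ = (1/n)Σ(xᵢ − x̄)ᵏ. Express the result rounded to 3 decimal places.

1.910

x̄ = 7.0286
Σ(xᵢ − x̄)² = 52.7343 ⇒ m₂ = 7.53347
Σ(xᵢ − x̄)⁴ = 758.6715 ⇒ m₄ = 108.38165
m₂² = 56.75316
β₂ = m₄/m₂² = 108.38165 / 56.75316 ≈ 1.910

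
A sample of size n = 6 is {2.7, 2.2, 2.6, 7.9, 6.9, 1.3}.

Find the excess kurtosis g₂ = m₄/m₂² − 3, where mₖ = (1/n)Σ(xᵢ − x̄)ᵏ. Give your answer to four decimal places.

x̄ = 3.9333
Σ(xᵢ − x̄)² = 37.7733 ⇒ m₂ = 6.29556
Σ(xᵢ − x̄)⁴ = 387.6198 ⇒ m₄ = 64.60330
m₂² = 39.63402
g₂ = m₄/m₂² − 3 = 1.63000 − 3 ≈ -1.3700

-1.3700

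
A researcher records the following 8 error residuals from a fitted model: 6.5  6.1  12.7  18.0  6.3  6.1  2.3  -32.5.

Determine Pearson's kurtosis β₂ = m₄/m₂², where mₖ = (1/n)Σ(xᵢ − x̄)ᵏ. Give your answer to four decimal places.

5.1053

x̄ = 3.1875
Σ(xᵢ − x̄)² = 1621.9088 ⇒ m₂ = 202.73859
Σ(xᵢ − x̄)⁴ = 1678738.6038 ⇒ m₄ = 209842.32547
m₂² = 41102.93740
β₂ = m₄/m₂² = 209842.32547 / 41102.93740 ≈ 5.1053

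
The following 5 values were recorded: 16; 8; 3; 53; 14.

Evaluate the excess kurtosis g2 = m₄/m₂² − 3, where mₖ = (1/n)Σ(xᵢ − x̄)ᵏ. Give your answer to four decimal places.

-0.0577

x̄ = 18.8000
Σ(xᵢ − x̄)² = 1566.8000 ⇒ m₂ = 313.36000
Σ(xᵢ − x̄)⁴ = 1444575.0560 ⇒ m₄ = 288915.01120
m₂² = 98194.48960
g2 = m₄/m₂² − 3 = 2.94227 − 3 ≈ -0.0577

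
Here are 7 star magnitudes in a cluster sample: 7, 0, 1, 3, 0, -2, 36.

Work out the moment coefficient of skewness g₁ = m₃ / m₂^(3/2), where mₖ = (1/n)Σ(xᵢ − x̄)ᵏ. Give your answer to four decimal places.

1.8549

x̄ = (7 + 0 + 1 + 3 + 0 - 2 + 36) / 7 = 6.4286
deviations (xᵢ − x̄): 0.5714, -6.4286, -5.4286, -3.4286, -6.4286, -8.4286, 29.5714
Σ(xᵢ − x̄)² = 1069.7143 ⇒ m₂ = 1069.7143/7 = 152.81633
Σ(xᵢ − x̄)³ = 24529.1020 ⇒ m₃ = 24529.1020/7 = 3504.15743
m₂^(3/2) = 152.81633^(1.5) = 1889.09863
g₁ = m₃ / m₂^(3/2) = 3504.15743 / 1889.09863 ≈ 1.8549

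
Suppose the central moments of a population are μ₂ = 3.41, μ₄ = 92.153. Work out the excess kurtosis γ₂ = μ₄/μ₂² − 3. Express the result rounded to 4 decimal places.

μ₂² = 3.41² = 11.62810
μ₄/μ₂² = 92.153 / 11.62810 = 7.92503
γ₂ = 7.92503 − 3 ≈ 4.9250

4.9250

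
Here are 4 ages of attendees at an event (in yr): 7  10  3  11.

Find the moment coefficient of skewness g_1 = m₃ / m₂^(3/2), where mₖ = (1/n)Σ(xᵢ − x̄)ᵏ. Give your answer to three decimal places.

-0.513

x̄ = (7 + 10 + 3 + 11) / 4 = 7.7500
deviations (xᵢ − x̄): -0.7500, 2.2500, -4.7500, 3.2500
Σ(xᵢ − x̄)² = 38.7500 ⇒ m₂ = 38.7500/4 = 9.68750
Σ(xᵢ − x̄)³ = -61.8750 ⇒ m₃ = -61.8750/4 = -15.46875
m₂^(3/2) = 9.68750^(1.5) = 30.15210
g_1 = m₃ / m₂^(3/2) = -15.46875 / 30.15210 ≈ -0.513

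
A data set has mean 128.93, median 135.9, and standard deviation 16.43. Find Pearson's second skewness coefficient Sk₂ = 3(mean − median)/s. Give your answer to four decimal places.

-1.2727

Sk₂ = 3(128.93 − 135.9) / 16.43 = 3 × -6.9700 / 16.43
    = -20.9100 / 16.43 ≈ -1.2727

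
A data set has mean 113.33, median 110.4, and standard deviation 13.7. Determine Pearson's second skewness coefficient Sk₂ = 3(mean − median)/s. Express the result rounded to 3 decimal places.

0.642

Sk₂ = 3(113.33 − 110.4) / 13.7 = 3 × 2.9300 / 13.7
    = 8.7900 / 13.7 ≈ 0.642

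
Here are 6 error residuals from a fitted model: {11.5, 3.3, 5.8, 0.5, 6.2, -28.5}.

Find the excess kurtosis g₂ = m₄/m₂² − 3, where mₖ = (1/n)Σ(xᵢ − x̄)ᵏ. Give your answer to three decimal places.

0.770

x̄ = -0.2000
Σ(xᵢ − x̄)² = 1027.4800 ⇒ m₂ = 171.24667
Σ(xᵢ − x̄)⁴ = 663287.6884 ⇒ m₄ = 110547.94807
m₂² = 29325.42084
g₂ = m₄/m₂² − 3 = 3.76970 − 3 ≈ 0.770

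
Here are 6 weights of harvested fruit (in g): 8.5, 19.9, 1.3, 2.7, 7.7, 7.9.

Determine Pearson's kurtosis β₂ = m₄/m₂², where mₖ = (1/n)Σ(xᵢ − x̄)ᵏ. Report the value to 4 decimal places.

2.9686

x̄ = 8.0000
Σ(xᵢ − x̄)² = 214.9400 ⇒ m₂ = 35.82333
Σ(xᵢ − x̄)⁴ = 22857.6230 ⇒ m₄ = 3809.60383
m₂² = 1283.31121
β₂ = m₄/m₂² = 3809.60383 / 1283.31121 ≈ 2.9686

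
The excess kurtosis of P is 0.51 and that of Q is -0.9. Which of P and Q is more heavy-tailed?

P

Higher excess kurtosis ⇒ heavier tails relative to the normal distribution.
0.51 vs -0.9: the larger is 0.51, so P has heavier tails. (P is leptokurtic — heavier-than-normal tails; the other is platykurtic.)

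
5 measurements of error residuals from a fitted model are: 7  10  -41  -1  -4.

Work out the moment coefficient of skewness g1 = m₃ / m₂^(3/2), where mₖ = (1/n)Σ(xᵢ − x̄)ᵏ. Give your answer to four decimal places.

x̄ = (7 + 10 - 41 - 1 - 4) / 5 = -5.8000
deviations (xᵢ − x̄): 12.8000, 15.8000, -35.2000, 4.8000, 1.8000
Σ(xᵢ − x̄)² = 1678.8000 ⇒ m₂ = 1678.8000/5 = 335.76000
Σ(xᵢ − x̄)³ = -37456.3200 ⇒ m₃ = -37456.3200/5 = -7491.26400
m₂^(3/2) = 335.76000^(1.5) = 6152.38400
g1 = m₃ / m₂^(3/2) = -7491.26400 / 6152.38400 ≈ -1.2176

-1.2176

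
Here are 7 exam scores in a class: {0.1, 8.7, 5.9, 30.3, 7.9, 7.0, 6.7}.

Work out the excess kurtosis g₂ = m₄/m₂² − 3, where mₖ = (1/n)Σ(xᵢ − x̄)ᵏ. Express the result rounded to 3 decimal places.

1.487

x̄ = 9.5143
Σ(xᵢ − x̄)² = 551.2486 ⇒ m₂ = 78.74980
Σ(xᵢ − x̄)⁴ = 194799.3021 ⇒ m₄ = 27828.47173
m₂² = 6201.53036
g₂ = m₄/m₂² − 3 = 4.48736 − 3 ≈ 1.487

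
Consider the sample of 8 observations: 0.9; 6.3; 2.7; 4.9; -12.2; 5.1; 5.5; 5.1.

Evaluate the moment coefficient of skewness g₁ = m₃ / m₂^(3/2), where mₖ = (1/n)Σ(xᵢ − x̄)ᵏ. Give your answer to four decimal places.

-1.9335

x̄ = (0.9 + 6.3 + 2.7 + 4.9 - 12.2 + 5.1 + 5.5 + 5.1) / 8 = 2.2875
deviations (xᵢ − x̄): -1.3875, 4.0125, 0.4125, 2.6125, -14.4875, 2.8125, 3.2125, 2.8125
Σ(xᵢ − x̄)² = 261.0487 ⇒ m₂ = 261.0487/8 = 32.63109
Σ(xᵢ − x̄)³ = -2883.2677 ⇒ m₃ = -2883.2677/8 = -360.40846
m₂^(3/2) = 32.63109^(1.5) = 186.40066
g₁ = m₃ / m₂^(3/2) = -360.40846 / 186.40066 ≈ -1.9335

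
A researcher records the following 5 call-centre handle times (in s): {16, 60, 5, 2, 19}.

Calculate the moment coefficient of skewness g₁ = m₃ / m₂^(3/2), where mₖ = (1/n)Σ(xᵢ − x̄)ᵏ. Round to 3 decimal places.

x̄ = (16 + 60 + 5 + 2 + 19) / 5 = 20.4000
deviations (xᵢ − x̄): -4.4000, 39.6000, -15.4000, -18.4000, -1.4000
Σ(xᵢ − x̄)² = 2165.2000 ⇒ m₂ = 2165.2000/5 = 433.04000
Σ(xᵢ − x̄)³ = 52129.4400 ⇒ m₃ = 52129.4400/5 = 10425.88800
m₂^(3/2) = 433.04000^(1.5) = 9011.39488
g₁ = m₃ / m₂^(3/2) = 10425.88800 / 9011.39488 ≈ 1.157

1.157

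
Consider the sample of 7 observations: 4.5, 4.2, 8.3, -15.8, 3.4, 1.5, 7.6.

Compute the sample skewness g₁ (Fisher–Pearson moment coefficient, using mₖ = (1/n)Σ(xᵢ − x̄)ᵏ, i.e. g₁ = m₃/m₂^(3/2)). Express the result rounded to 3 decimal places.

-1.690

x̄ = (4.5 + 4.2 + 8.3 - 15.8 + 3.4 + 1.5 + 7.6) / 7 = 1.9571
deviations (xᵢ − x̄): 2.5429, 2.2429, 6.3429, -17.7571, 1.4429, -0.4571, 5.6429
Σ(xᵢ − x̄)² = 401.1771 ⇒ m₂ = 401.1771/7 = 57.31102
Σ(xᵢ − x̄)³ = -5133.6165 ⇒ m₃ = -5133.6165/7 = -733.37379
m₂^(3/2) = 57.31102^(1.5) = 433.86759
g₁ = m₃ / m₂^(3/2) = -733.37379 / 433.86759 ≈ -1.690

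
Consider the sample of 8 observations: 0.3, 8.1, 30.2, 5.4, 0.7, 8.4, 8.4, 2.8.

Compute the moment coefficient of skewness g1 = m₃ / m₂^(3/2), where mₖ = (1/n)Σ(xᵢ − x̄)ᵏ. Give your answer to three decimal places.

1.725

x̄ = (0.3 + 8.1 + 30.2 + 5.4 + 0.7 + 8.4 + 8.4 + 2.8) / 8 = 8.0375
deviations (xᵢ − x̄): -7.7375, 0.0625, 22.1625, -2.6375, -7.3375, 0.3625, 0.3625, -5.2375
Σ(xᵢ − x̄)² = 639.5388 ⇒ m₂ = 639.5388/8 = 79.94234
Σ(xᵢ − x̄)³ = 9865.4945 ⇒ m₃ = 9865.4945/8 = 1233.18681
m₂^(3/2) = 79.94234^(1.5) = 714.76835
g1 = m₃ / m₂^(3/2) = 1233.18681 / 714.76835 ≈ 1.725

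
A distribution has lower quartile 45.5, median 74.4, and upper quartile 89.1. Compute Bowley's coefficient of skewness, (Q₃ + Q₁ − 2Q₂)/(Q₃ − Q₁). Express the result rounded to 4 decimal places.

-0.3257

numerator: Q₃ + Q₁ − 2Q₂ = 89.1 + 45.5 − 2×74.4 = -14.2000
denominator: Q₃ − Q₁ = 89.1 − 45.5 = 43.6000
Bowley skewness = -14.2000 / 43.6000 ≈ -0.3257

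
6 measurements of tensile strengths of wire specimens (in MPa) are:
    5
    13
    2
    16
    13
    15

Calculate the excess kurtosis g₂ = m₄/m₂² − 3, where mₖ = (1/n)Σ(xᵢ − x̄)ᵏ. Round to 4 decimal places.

-1.2673

x̄ = 10.6667
Σ(xᵢ − x̄)² = 165.3333 ⇒ m₂ = 27.55556
Σ(xᵢ − x̄)⁴ = 7893.7778 ⇒ m₄ = 1315.62963
m₂² = 759.30864
g₂ = m₄/m₂² − 3 = 1.73267 − 3 ≈ -1.2673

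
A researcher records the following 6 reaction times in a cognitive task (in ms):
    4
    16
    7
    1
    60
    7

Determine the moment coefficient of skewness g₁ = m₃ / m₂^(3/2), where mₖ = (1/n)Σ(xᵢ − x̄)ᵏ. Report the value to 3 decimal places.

1.597

x̄ = (4 + 16 + 7 + 1 + 60 + 7) / 6 = 15.8333
deviations (xᵢ − x̄): -11.8333, 0.1667, -8.8333, -14.8333, 44.1667, -8.8333
Σ(xᵢ − x̄)² = 2466.8333 ⇒ m₂ = 2466.8333/6 = 411.13889
Σ(xᵢ − x̄)³ = 79856.4444 ⇒ m₃ = 79856.4444/6 = 13309.40741
m₂^(3/2) = 411.13889^(1.5) = 8336.48238
g₁ = m₃ / m₂^(3/2) = 13309.40741 / 8336.48238 ≈ 1.597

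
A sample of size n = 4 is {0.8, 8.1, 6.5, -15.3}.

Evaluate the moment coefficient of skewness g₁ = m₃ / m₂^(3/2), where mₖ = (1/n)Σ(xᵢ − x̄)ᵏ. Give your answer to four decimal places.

-0.8834

x̄ = (0.8 + 8.1 + 6.5 - 15.3) / 4 = 0.0250
deviations (xᵢ − x̄): 0.7750, 8.0750, 6.4750, -15.3250
Σ(xᵢ − x̄)² = 342.5875 ⇒ m₂ = 342.5875/4 = 85.64688
Σ(xᵢ − x̄)³ = -2800.6931 ⇒ m₃ = -2800.6931/4 = -700.17328
m₂^(3/2) = 85.64688^(1.5) = 792.62412
g₁ = m₃ / m₂^(3/2) = -700.17328 / 792.62412 ≈ -0.8834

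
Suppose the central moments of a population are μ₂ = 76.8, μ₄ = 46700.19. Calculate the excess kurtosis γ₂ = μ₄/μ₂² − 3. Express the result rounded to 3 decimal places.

μ₂² = 76.8² = 5898.24000
μ₄/μ₂² = 46700.19 / 5898.24000 = 7.91765
γ₂ = 7.91765 − 3 ≈ 4.918

4.918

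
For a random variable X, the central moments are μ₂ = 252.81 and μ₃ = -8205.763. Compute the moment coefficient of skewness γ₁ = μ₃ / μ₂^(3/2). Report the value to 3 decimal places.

σ = √μ₂ = √252.81 = 15.90000
σ³ = μ₂^(3/2) = 4019.67900
γ₁ = μ₃/σ³ = -8205.763 / 4019.67900 ≈ -2.041

-2.041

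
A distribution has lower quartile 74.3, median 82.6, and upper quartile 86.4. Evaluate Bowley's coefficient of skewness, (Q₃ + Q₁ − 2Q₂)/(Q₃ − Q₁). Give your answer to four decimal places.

-0.3719

numerator: Q₃ + Q₁ − 2Q₂ = 86.4 + 74.3 − 2×82.6 = -4.5000
denominator: Q₃ − Q₁ = 86.4 − 74.3 = 12.1000
Bowley skewness = -4.5000 / 12.1000 ≈ -0.3719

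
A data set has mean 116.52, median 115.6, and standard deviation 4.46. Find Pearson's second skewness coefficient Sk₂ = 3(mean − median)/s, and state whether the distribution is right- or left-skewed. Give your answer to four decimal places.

0.6188, right-skewed

Sk₂ = 3(116.52 − 115.6) / 4.46 = 3 × 0.9200 / 4.46
    = 2.7600 / 4.46 ≈ 0.6188
Sk₂ > 0 ⇒ mean > median ⇒ right-skewed (positive skew).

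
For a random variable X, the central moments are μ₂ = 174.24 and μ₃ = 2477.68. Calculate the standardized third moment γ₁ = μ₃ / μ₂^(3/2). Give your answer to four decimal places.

σ = √μ₂ = √174.24 = 13.20000
σ³ = μ₂^(3/2) = 2299.96800
γ₁ = μ₃/σ³ = 2477.68 / 2299.96800 ≈ 1.0773

1.0773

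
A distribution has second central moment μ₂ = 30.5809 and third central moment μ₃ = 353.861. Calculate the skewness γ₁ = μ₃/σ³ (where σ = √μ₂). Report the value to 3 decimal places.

σ = √μ₂ = √30.5809 = 5.53000
σ³ = μ₂^(3/2) = 169.11238
γ₁ = μ₃/σ³ = 353.861 / 169.11238 ≈ 2.092

2.092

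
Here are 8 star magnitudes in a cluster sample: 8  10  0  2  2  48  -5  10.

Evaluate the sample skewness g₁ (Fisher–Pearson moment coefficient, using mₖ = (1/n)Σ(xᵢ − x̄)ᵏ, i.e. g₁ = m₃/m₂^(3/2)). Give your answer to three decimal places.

1.814

x̄ = (8 + 10 + 0 + 2 + 2 + 48 - 5 + 10) / 8 = 9.3750
deviations (xᵢ − x̄): -1.3750, 0.6250, -9.3750, -7.3750, -7.3750, 38.6250, -14.3750, 0.6250
Σ(xᵢ − x̄)² = 1897.8750 ⇒ m₂ = 1897.8750/8 = 237.23438
Σ(xᵢ − x̄)³ = 53025.4688 ⇒ m₃ = 53025.4688/8 = 6628.18359
m₂^(3/2) = 237.23438^(1.5) = 3653.98220
g₁ = m₃ / m₂^(3/2) = 6628.18359 / 3653.98220 ≈ 1.814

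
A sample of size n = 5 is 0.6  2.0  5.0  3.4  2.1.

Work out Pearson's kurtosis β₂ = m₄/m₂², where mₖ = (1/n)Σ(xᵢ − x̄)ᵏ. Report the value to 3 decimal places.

x̄ = 2.6200
Σ(xᵢ − x̄)² = 11.0080 ⇒ m₂ = 2.20160
Σ(xᵢ − x̄)⁴ = 49.3261 ⇒ m₄ = 9.86522
m₂² = 4.84704
β₂ = m₄/m₂² = 9.86522 / 4.84704 ≈ 2.035

2.035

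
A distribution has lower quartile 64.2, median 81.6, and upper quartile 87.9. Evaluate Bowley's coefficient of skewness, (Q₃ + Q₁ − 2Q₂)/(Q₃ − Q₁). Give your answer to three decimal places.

numerator: Q₃ + Q₁ − 2Q₂ = 87.9 + 64.2 − 2×81.6 = -11.1000
denominator: Q₃ − Q₁ = 87.9 − 64.2 = 23.7000
Bowley skewness = -11.1000 / 23.7000 ≈ -0.468

-0.468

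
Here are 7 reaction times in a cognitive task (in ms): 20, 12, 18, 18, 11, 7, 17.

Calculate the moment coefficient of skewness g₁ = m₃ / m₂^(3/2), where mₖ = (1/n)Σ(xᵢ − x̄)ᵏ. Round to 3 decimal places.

-0.503

x̄ = (20 + 12 + 18 + 18 + 11 + 7 + 17) / 7 = 14.7143
deviations (xᵢ − x̄): 5.2857, -2.7143, 3.2857, 3.2857, -3.7143, -7.7143, 2.2857
Σ(xᵢ − x̄)² = 135.4286 ⇒ m₂ = 135.4286/7 = 19.34694
Σ(xᵢ − x̄)³ = -299.7551 ⇒ m₃ = -299.7551/7 = -42.82216
m₂^(3/2) = 19.34694^(1.5) = 85.09781
g₁ = m₃ / m₂^(3/2) = -42.82216 / 85.09781 ≈ -0.503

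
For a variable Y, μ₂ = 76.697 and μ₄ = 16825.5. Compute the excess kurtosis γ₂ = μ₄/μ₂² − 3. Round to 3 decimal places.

μ₂² = 76.697² = 5882.42981
μ₄/μ₂² = 16825.5 / 5882.42981 = 2.86030
γ₂ = 2.86030 − 3 ≈ -0.140

-0.140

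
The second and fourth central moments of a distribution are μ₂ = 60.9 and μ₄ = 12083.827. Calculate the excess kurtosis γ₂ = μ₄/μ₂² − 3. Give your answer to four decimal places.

μ₂² = 60.9² = 3708.81000
μ₄/μ₂² = 12083.827 / 3708.81000 = 3.25814
γ₂ = 3.25814 − 3 ≈ 0.2581

0.2581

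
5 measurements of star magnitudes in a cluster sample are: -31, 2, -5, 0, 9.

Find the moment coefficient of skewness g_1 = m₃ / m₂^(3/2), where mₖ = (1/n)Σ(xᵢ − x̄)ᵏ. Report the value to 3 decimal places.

x̄ = (-31 + 2 - 5 + 0 + 9) / 5 = -5.0000
deviations (xᵢ − x̄): -26.0000, 7.0000, 0.0000, 5.0000, 14.0000
Σ(xᵢ − x̄)² = 946.0000 ⇒ m₂ = 946.0000/5 = 189.20000
Σ(xᵢ − x̄)³ = -14364.0000 ⇒ m₃ = -14364.0000/5 = -2872.80000
m₂^(3/2) = 189.20000^(1.5) = 2602.44583
g_1 = m₃ / m₂^(3/2) = -2872.80000 / 2602.44583 ≈ -1.104

-1.104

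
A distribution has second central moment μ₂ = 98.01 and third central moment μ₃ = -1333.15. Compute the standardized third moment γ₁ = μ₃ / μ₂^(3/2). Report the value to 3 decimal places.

-1.374

σ = √μ₂ = √98.01 = 9.90000
σ³ = μ₂^(3/2) = 970.29900
γ₁ = μ₃/σ³ = -1333.15 / 970.29900 ≈ -1.374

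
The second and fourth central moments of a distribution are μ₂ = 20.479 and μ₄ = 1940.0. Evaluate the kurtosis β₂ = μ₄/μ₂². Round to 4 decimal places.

4.6258

μ₂² = 20.479² = 419.38944
μ₄/μ₂² = 1940.0 / 419.38944 = 4.62577
β₂ ≈ 4.6258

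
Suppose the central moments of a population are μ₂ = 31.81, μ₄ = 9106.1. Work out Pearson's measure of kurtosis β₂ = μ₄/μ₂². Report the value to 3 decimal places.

μ₂² = 31.81² = 1011.87610
μ₄/μ₂² = 9106.1 / 1011.87610 = 8.99922
β₂ ≈ 8.999

8.999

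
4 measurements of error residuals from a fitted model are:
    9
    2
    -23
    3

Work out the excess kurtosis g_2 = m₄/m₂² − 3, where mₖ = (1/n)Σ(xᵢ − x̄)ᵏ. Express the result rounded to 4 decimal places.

x̄ = -2.2500
Σ(xᵢ − x̄)² = 602.7500 ⇒ m₂ = 150.68750
Σ(xᵢ − x̄)⁴ = 202488.0781 ⇒ m₄ = 50622.01953
m₂² = 22706.72266
g_2 = m₄/m₂² − 3 = 2.22938 − 3 ≈ -0.7706

-0.7706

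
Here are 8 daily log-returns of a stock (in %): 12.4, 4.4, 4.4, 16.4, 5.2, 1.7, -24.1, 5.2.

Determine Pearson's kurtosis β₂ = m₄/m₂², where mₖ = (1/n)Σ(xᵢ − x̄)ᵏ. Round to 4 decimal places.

x̄ = 3.2000
Σ(xᵢ − x̄)² = 1017.3000 ⇒ m₂ = 127.16250
Σ(xᵢ − x̄)⁴ = 593021.9010 ⇒ m₄ = 74127.73763
m₂² = 16170.30141
β₂ = m₄/m₂² = 74127.73763 / 16170.30141 ≈ 4.5842

4.5842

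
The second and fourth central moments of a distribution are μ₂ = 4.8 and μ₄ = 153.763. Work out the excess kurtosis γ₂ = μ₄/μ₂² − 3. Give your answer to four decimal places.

3.6737

μ₂² = 4.8² = 23.04000
μ₄/μ₂² = 153.763 / 23.04000 = 6.67374
γ₂ = 6.67374 − 3 ≈ 3.6737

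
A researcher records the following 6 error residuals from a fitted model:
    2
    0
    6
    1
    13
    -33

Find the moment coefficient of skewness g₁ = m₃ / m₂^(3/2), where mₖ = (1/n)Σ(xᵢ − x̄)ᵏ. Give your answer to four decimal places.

x̄ = (2 + 0 + 6 + 1 + 13 - 33) / 6 = -1.8333
deviations (xᵢ − x̄): 3.8333, 1.8333, 7.8333, 2.8333, 14.8333, -31.1667
Σ(xᵢ − x̄)² = 1278.8333 ⇒ m₂ = 1278.8333/6 = 213.13889
Σ(xᵢ − x̄)³ = -26444.4444 ⇒ m₃ = -26444.4444/6 = -4407.40741
m₂^(3/2) = 213.13889^(1.5) = 3111.67368
g₁ = m₃ / m₂^(3/2) = -4407.40741 / 3111.67368 ≈ -1.4164

-1.4164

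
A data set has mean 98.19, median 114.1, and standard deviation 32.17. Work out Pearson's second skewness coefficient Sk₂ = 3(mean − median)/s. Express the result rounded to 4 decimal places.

Sk₂ = 3(98.19 − 114.1) / 32.17 = 3 × -15.9100 / 32.17
    = -47.7300 / 32.17 ≈ -1.4837

-1.4837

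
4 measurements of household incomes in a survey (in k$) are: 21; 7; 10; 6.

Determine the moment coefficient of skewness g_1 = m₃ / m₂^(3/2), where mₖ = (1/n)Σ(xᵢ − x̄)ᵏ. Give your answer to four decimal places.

x̄ = (21 + 7 + 10 + 6) / 4 = 11.0000
deviations (xᵢ − x̄): 10.0000, -4.0000, -1.0000, -5.0000
Σ(xᵢ − x̄)² = 142.0000 ⇒ m₂ = 142.0000/4 = 35.50000
Σ(xᵢ − x̄)³ = 810.0000 ⇒ m₃ = 810.0000/4 = 202.50000
m₂^(3/2) = 35.50000^(1.5) = 211.51566
g_1 = m₃ / m₂^(3/2) = 202.50000 / 211.51566 ≈ 0.9574

0.9574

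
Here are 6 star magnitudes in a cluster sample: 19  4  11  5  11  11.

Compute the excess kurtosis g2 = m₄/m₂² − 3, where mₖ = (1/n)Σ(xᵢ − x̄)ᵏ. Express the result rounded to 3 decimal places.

-0.641

x̄ = 10.1667
Σ(xᵢ − x̄)² = 144.8333 ⇒ m₂ = 24.13889
Σ(xᵢ − x̄)⁴ = 8248.4861 ⇒ m₄ = 1374.74769
m₂² = 582.68596
g2 = m₄/m₂² − 3 = 2.35933 − 3 ≈ -0.641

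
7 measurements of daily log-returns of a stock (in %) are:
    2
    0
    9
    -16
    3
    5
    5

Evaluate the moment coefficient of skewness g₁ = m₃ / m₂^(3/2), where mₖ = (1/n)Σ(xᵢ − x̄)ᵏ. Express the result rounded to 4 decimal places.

-1.5177

x̄ = (2 + 0 + 9 - 16 + 3 + 5 + 5) / 7 = 1.1429
deviations (xᵢ − x̄): 0.8571, -1.1429, 7.8571, -17.1429, 1.8571, 3.8571, 3.8571
Σ(xᵢ − x̄)² = 390.8571 ⇒ m₂ = 390.8571/7 = 55.83673
Σ(xᵢ − x̄)³ = -4432.5306 ⇒ m₃ = -4432.5306/7 = -633.21866
m₂^(3/2) = 55.83673^(1.5) = 417.23432
g₁ = m₃ / m₂^(3/2) = -633.21866 / 417.23432 ≈ -1.5177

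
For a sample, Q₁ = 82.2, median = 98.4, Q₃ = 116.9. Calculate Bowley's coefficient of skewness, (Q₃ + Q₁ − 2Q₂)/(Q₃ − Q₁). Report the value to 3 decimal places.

numerator: Q₃ + Q₁ − 2Q₂ = 116.9 + 82.2 − 2×98.4 = 2.3000
denominator: Q₃ − Q₁ = 116.9 − 82.2 = 34.7000
Bowley skewness = 2.3000 / 34.7000 ≈ 0.066

0.066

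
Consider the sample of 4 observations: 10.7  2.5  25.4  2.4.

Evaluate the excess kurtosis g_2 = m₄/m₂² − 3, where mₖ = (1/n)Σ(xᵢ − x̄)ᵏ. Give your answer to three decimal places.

-1.054

x̄ = 10.2500
Σ(xᵢ − x̄)² = 351.4100 ⇒ m₂ = 87.85250
Σ(xᵢ − x̄)⁴ = 60085.4554 ⇒ m₄ = 15021.36386
m₂² = 7718.06176
g_2 = m₄/m₂² − 3 = 1.94626 − 3 ≈ -1.054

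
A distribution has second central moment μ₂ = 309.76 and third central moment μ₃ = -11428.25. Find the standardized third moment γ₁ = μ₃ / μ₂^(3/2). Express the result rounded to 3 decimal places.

-2.096

σ = √μ₂ = √309.76 = 17.60000
σ³ = μ₂^(3/2) = 5451.77600
γ₁ = μ₃/σ³ = -11428.25 / 5451.77600 ≈ -2.096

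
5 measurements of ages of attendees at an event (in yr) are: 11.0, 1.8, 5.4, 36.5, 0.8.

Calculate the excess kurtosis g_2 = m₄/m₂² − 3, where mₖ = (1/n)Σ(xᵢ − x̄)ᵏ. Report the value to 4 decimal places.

x̄ = 11.1000
Σ(xᵢ − x̄)² = 870.2400 ⇒ m₂ = 174.04800
Σ(xᵢ − x̄)⁴ = 436022.6340 ⇒ m₄ = 87204.52680
m₂² = 30292.70630
g_2 = m₄/m₂² − 3 = 2.87873 − 3 ≈ -0.1213

-0.1213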